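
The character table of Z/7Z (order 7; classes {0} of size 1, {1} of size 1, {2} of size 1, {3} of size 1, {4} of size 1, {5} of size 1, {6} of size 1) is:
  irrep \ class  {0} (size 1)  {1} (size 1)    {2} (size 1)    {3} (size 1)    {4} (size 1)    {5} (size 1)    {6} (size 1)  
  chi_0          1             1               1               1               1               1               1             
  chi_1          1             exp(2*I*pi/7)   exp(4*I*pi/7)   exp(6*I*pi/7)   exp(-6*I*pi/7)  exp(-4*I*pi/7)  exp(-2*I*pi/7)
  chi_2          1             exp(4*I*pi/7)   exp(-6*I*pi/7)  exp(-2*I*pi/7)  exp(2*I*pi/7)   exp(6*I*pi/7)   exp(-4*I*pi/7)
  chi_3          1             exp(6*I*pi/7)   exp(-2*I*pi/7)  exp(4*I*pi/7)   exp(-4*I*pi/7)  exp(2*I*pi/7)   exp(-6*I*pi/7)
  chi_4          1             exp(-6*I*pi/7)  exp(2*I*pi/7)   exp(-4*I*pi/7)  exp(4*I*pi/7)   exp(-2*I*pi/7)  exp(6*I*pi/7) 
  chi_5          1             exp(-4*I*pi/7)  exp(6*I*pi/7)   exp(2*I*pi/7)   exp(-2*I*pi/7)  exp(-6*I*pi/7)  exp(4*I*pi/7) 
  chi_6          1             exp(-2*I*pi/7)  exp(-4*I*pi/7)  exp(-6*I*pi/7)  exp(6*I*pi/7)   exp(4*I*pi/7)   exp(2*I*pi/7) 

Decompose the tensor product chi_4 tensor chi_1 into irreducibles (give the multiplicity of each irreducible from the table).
chi_4 tensor chi_1 = chi_5 (all other irreducibles have multiplicity 0).

Derivation: The character of a tensor product is the pointwise product (chi_4 * chi_1)(C) = chi_4(C) * chi_1(C):
  {0}: (1)*(1), {1}: (exp(-6*I*pi/7))*(exp(2*I*pi/7)), {2}: (exp(2*I*pi/7))*(exp(4*I*pi/7)), {3}: (exp(-4*I*pi/7))*(exp(6*I*pi/7)), {4}: (exp(4*I*pi/7))*(exp(-6*I*pi/7)), {5}: (exp(-2*I*pi/7))*(exp(-4*I*pi/7)), {6}: (exp(6*I*pi/7))*(exp(-2*I*pi/7))
so (chi_4 * chi_1) takes values
  {0} -> 1, {1} -> exp(-4*I*pi/7), {2} -> exp(6*I*pi/7), {3} -> exp(2*I*pi/7), {4} -> exp(-2*I*pi/7), {5} -> exp(-6*I*pi/7), {6} -> exp(4*I*pi/7).
Now take the inner product of this character with each irreducible chi from the table, <chi_4*chi_1, chi> = (1/7) sum_C |C| (chi_4*chi_1)(C) conj(chi(C)):
  <chi_4*chi_1, chi_0> = (1/7)[1*(1)*conj(1) + 1*(exp(-4*I*pi/7))*conj(1) + 1*(exp(6*I*pi/7))*conj(1) + 1*(exp(2*I*pi/7))*conj(1) + 1*(exp(-2*I*pi/7))*conj(1) + 1*(exp(-6*I*pi/7))*conj(1) + 1*(exp(4*I*pi/7))*conj(1)]
      = (1/7)[(1) + (exp(-4*I*pi/7)) + (exp(6*I*pi/7)) + (exp(2*I*pi/7)) + (exp(-2*I*pi/7)) + (exp(-6*I*pi/7)) + (exp(4*I*pi/7))] = 0/7 = 0
  <chi_4*chi_1, chi_1> = (1/7)[1*(1)*conj(1) + 1*(exp(-4*I*pi/7))*conj(exp(2*I*pi/7)) + 1*(exp(6*I*pi/7))*conj(exp(4*I*pi/7)) + 1*(exp(2*I*pi/7))*conj(exp(6*I*pi/7)) + 1*(exp(-2*I*pi/7))*conj(exp(-6*I*pi/7)) + 1*(exp(-6*I*pi/7))*conj(exp(-4*I*pi/7)) + 1*(exp(4*I*pi/7))*conj(exp(-2*I*pi/7))]
      = (1/7)[(1) + (exp(-6*I*pi/7)) + (exp(2*I*pi/7)) + (exp(-4*I*pi/7)) + (exp(4*I*pi/7)) + (exp(-2*I*pi/7)) + (exp(6*I*pi/7))] = 0/7 = 0
  <chi_4*chi_1, chi_2> = (1/7)[1*(1)*conj(1) + 1*(exp(-4*I*pi/7))*conj(exp(4*I*pi/7)) + 1*(exp(6*I*pi/7))*conj(exp(-6*I*pi/7)) + 1*(exp(2*I*pi/7))*conj(exp(-2*I*pi/7)) + 1*(exp(-2*I*pi/7))*conj(exp(2*I*pi/7)) + 1*(exp(-6*I*pi/7))*conj(exp(6*I*pi/7)) + 1*(exp(4*I*pi/7))*conj(exp(-4*I*pi/7))]
      = (1/7)[(1) + (exp(6*I*pi/7)) + (exp(-2*I*pi/7)) + (exp(4*I*pi/7)) + (exp(-4*I*pi/7)) + (exp(2*I*pi/7)) + (exp(-6*I*pi/7))] = 0/7 = 0
  <chi_4*chi_1, chi_3> = (1/7)[1*(1)*conj(1) + 1*(exp(-4*I*pi/7))*conj(exp(6*I*pi/7)) + 1*(exp(6*I*pi/7))*conj(exp(-2*I*pi/7)) + 1*(exp(2*I*pi/7))*conj(exp(4*I*pi/7)) + 1*(exp(-2*I*pi/7))*conj(exp(-4*I*pi/7)) + 1*(exp(-6*I*pi/7))*conj(exp(2*I*pi/7)) + 1*(exp(4*I*pi/7))*conj(exp(-6*I*pi/7))]
      = (1/7)[(1) + (exp(4*I*pi/7)) + (exp(-6*I*pi/7)) + (exp(-2*I*pi/7)) + (exp(2*I*pi/7)) + (exp(6*I*pi/7)) + (exp(-4*I*pi/7))] = 0/7 = 0
  <chi_4*chi_1, chi_4> = (1/7)[1*(1)*conj(1) + 1*(exp(-4*I*pi/7))*conj(exp(-6*I*pi/7)) + 1*(exp(6*I*pi/7))*conj(exp(2*I*pi/7)) + 1*(exp(2*I*pi/7))*conj(exp(-4*I*pi/7)) + 1*(exp(-2*I*pi/7))*conj(exp(4*I*pi/7)) + 1*(exp(-6*I*pi/7))*conj(exp(-2*I*pi/7)) + 1*(exp(4*I*pi/7))*conj(exp(6*I*pi/7))]
      = (1/7)[(1) + (exp(2*I*pi/7)) + (exp(4*I*pi/7)) + (exp(6*I*pi/7)) + (exp(-6*I*pi/7)) + (exp(-4*I*pi/7)) + (exp(-2*I*pi/7))] = 0/7 = 0
  <chi_4*chi_1, chi_5> = (1/7)[1*(1)*conj(1) + 1*(exp(-4*I*pi/7))*conj(exp(-4*I*pi/7)) + 1*(exp(6*I*pi/7))*conj(exp(6*I*pi/7)) + 1*(exp(2*I*pi/7))*conj(exp(2*I*pi/7)) + 1*(exp(-2*I*pi/7))*conj(exp(-2*I*pi/7)) + 1*(exp(-6*I*pi/7))*conj(exp(-6*I*pi/7)) + 1*(exp(4*I*pi/7))*conj(exp(4*I*pi/7))]
      = (1/7)[(1) + (1) + (1) + (1) + (1) + (1) + (1)] = 7/7 = 1
  <chi_4*chi_1, chi_6> = (1/7)[1*(1)*conj(1) + 1*(exp(-4*I*pi/7))*conj(exp(-2*I*pi/7)) + 1*(exp(6*I*pi/7))*conj(exp(-4*I*pi/7)) + 1*(exp(2*I*pi/7))*conj(exp(-6*I*pi/7)) + 1*(exp(-2*I*pi/7))*conj(exp(6*I*pi/7)) + 1*(exp(-6*I*pi/7))*conj(exp(4*I*pi/7)) + 1*(exp(4*I*pi/7))*conj(exp(2*I*pi/7))]
      = (1/7)[(1) + (exp(-2*I*pi/7)) + (exp(-4*I*pi/7)) + (exp(-6*I*pi/7)) + (exp(6*I*pi/7)) + (exp(4*I*pi/7)) + (exp(2*I*pi/7))] = 0/7 = 0
(Exp terms are combined using exp(i*s)*conj(exp(i*t)) = exp(i*(s-t)), and sums of them are collapsed using the identity that for every m > 1 the m distinct m-th roots of unity sum to 0, e.g. 1 + exp(2*I*pi/3) + exp(-2*I*pi/3) = 0.)
Hence the multiplicities are chi_5: 1. Dimension check: dim(chi_4)*dim(chi_1) = 1*1 = 1 and sum (mult * dim) = 1*1 = 1.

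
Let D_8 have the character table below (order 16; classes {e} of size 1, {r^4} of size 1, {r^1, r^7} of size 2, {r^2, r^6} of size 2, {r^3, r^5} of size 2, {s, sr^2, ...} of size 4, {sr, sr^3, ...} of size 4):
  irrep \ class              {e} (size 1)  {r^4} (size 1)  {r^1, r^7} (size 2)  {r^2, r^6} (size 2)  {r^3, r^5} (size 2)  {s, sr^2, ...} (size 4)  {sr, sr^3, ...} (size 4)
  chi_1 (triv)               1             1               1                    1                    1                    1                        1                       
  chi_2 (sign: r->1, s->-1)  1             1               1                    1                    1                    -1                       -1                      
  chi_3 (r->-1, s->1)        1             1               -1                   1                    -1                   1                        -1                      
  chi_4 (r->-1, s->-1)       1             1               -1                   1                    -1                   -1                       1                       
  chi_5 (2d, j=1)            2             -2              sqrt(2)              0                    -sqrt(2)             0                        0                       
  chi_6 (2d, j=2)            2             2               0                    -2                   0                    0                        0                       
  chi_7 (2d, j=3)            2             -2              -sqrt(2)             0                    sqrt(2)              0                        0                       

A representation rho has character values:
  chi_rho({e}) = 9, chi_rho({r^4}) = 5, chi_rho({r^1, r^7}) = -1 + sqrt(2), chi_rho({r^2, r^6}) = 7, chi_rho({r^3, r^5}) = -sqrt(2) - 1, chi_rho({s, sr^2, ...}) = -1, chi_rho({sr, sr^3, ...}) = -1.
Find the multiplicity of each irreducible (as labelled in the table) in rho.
Multiplicities: chi_1: 1, chi_2: 2, chi_3: 2, chi_4: 2, chi_5: 1, chi_6: 0, chi_7: 0.

Reasoning: Use <chi_rho, chi> = (1/|G|) sum_C |C| * chi_rho(C) * conj(chi(C)) with |G| = 16 for each irreducible chi in the table:
  <chi_rho, chi_1> = (1/16)[1*(9)*conj(1) + 1*(5)*conj(1) + 2*(-1 + sqrt(2))*conj(1) + 2*(7)*conj(1) + 2*(-sqrt(2) - 1)*conj(1) + 4*(-1)*conj(1) + 4*(-1)*conj(1)]
      = (1/16)[(9) + (5) + (-2 + 2*sqrt(2)) + (14) + (-2*sqrt(2) - 2) + (-4) + (-4)] = 16/16 = 1
  <chi_rho, chi_2> = (1/16)[1*(9)*conj(1) + 1*(5)*conj(1) + 2*(-1 + sqrt(2))*conj(1) + 2*(7)*conj(1) + 2*(-sqrt(2) - 1)*conj(1) + 4*(-1)*conj(-1) + 4*(-1)*conj(-1)]
      = (1/16)[(9) + (5) + (-2 + 2*sqrt(2)) + (14) + (-2*sqrt(2) - 2) + (4) + (4)] = 32/16 = 2
  <chi_rho, chi_3> = (1/16)[1*(9)*conj(1) + 1*(5)*conj(1) + 2*(-1 + sqrt(2))*conj(-1) + 2*(7)*conj(1) + 2*(-sqrt(2) - 1)*conj(-1) + 4*(-1)*conj(1) + 4*(-1)*conj(-1)]
      = (1/16)[(9) + (5) + (2 - 2*sqrt(2)) + (14) + (2 + 2*sqrt(2)) + (-4) + (4)] = 32/16 = 2
  <chi_rho, chi_4> = (1/16)[1*(9)*conj(1) + 1*(5)*conj(1) + 2*(-1 + sqrt(2))*conj(-1) + 2*(7)*conj(1) + 2*(-sqrt(2) - 1)*conj(-1) + 4*(-1)*conj(-1) + 4*(-1)*conj(1)]
      = (1/16)[(9) + (5) + (2 - 2*sqrt(2)) + (14) + (2 + 2*sqrt(2)) + (4) + (-4)] = 32/16 = 2
  <chi_rho, chi_5> = (1/16)[1*(9)*conj(2) + 1*(5)*conj(-2) + 2*(-1 + sqrt(2))*conj(sqrt(2)) + 2*(7)*conj(0) + 2*(-sqrt(2) - 1)*conj(-sqrt(2)) + 4*(-1)*conj(0) + 4*(-1)*conj(0)]
      = (1/16)[(18) + (-10) + (4 - 2*sqrt(2)) + (0) + (2*sqrt(2) + 4) + (0) + (0)] = 16/16 = 1
  <chi_rho, chi_6> = (1/16)[1*(9)*conj(2) + 1*(5)*conj(2) + 2*(-1 + sqrt(2))*conj(0) + 2*(7)*conj(-2) + 2*(-sqrt(2) - 1)*conj(0) + 4*(-1)*conj(0) + 4*(-1)*conj(0)]
      = (1/16)[(18) + (10) + (0) + (-28) + (0) + (0) + (0)] = 0/16 = 0
  <chi_rho, chi_7> = (1/16)[1*(9)*conj(2) + 1*(5)*conj(-2) + 2*(-1 + sqrt(2))*conj(-sqrt(2)) + 2*(7)*conj(0) + 2*(-sqrt(2) - 1)*conj(sqrt(2)) + 4*(-1)*conj(0) + 4*(-1)*conj(0)]
      = (1/16)[(18) + (-10) + (-4 + 2*sqrt(2)) + (0) + (-4 - 2*sqrt(2)) + (0) + (0)] = 0/16 = 0
Dimension check: dim(rho) = sum (mult * dim) = 1*1 + 2*1 + 2*1 + 2*1 + 1*2 + 0*2 + 0*2 = 9 = chi_rho(e) = 9.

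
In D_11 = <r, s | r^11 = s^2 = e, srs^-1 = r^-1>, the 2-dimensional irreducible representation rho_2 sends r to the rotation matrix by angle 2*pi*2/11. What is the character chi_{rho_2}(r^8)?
chi_{rho_2}(r^8) = 2*cos(2*pi*2*8/11) = -2*cos(pi/11)

Derivation: rho_2(r^8) is rotation by angle 2*pi*2*8/11, whose trace is 2*cos(2*pi*2*8/11) = -2*cos(pi/11).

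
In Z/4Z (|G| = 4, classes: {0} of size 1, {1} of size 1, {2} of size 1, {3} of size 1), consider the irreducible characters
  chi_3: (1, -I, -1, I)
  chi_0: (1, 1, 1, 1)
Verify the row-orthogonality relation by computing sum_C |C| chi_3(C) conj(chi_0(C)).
Sum = 0; so <chi_3, chi_0> = 0 (distinct irreducibles are orthogonal).

Explanation: Compute term by term over conjugacy classes (|C| * chi_3(C) * conj(chi_0(C))):
  1*(1)*conj(1) + 1*(-I)*conj(1) + 1*(-1)*conj(1) + 1*(I)*conj(1)
  = (1) + (-I) + (-1) + (I)
  = 0.
(Exp terms are combined using exp(i*s)*conj(exp(i*t)) = exp(i*(s-t)), and sums of them are collapsed using the identity that for every m > 1 the m distinct m-th roots of unity sum to 0, e.g. 1 + exp(2*I*pi/3) + exp(-2*I*pi/3) = 0.)
Dividing by |G| = 4 gives 0/4 = 0, matching the row-orthogonality relation <chi_3, chi_0> = [chi_3 = chi_0].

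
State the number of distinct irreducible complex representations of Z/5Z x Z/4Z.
20

Details: The number of irreducible complex representations of a finite group equals its number of conjugacy classes. Z/5Z x Z/4Z is abelian of order 20, so every element is its own conjugacy class: 20 classes, so Z/5Z x Z/4Z (order 20) has exactly 20 irreducible complex representations.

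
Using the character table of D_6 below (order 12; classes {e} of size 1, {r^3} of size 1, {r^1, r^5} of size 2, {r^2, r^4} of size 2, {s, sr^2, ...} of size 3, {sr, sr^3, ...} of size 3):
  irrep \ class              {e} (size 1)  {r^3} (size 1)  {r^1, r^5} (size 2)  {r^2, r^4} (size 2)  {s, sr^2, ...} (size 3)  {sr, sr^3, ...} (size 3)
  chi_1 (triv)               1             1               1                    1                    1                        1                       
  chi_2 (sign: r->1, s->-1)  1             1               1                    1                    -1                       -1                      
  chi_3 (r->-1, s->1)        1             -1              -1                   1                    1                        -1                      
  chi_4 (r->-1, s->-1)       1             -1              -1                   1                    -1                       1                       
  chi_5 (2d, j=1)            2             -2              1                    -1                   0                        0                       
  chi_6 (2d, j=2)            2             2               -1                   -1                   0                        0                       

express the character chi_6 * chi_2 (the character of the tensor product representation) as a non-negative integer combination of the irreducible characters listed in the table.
chi_6 tensor chi_2 = chi_6 (all other irreducibles have multiplicity 0).

Why: The character of a tensor product is the pointwise product (chi_6 * chi_2)(C) = chi_6(C) * chi_2(C):
  {e}: (2)*(1), {r^3}: (2)*(1), {r^1, r^5}: (-1)*(1), {r^2, r^4}: (-1)*(1), {s, sr^2, ...}: (0)*(-1), {sr, sr^3, ...}: (0)*(-1)
so (chi_6 * chi_2) takes values
  {e} -> 2, {r^3} -> 2, {r^1, r^5} -> -1, {r^2, r^4} -> -1, {s, sr^2, ...} -> 0, {sr, sr^3, ...} -> 0.
Now take the inner product of this character with each irreducible chi from the table, <chi_6*chi_2, chi> = (1/12) sum_C |C| (chi_6*chi_2)(C) conj(chi(C)):
  <chi_6*chi_2, chi_1> = (1/12)[1*(2)*conj(1) + 1*(2)*conj(1) + 2*(-1)*conj(1) + 2*(-1)*conj(1) + 3*(0)*conj(1) + 3*(0)*conj(1)]
      = (1/12)[(2) + (2) + (-2) + (-2) + (0) + (0)] = 0/12 = 0
  <chi_6*chi_2, chi_2> = (1/12)[1*(2)*conj(1) + 1*(2)*conj(1) + 2*(-1)*conj(1) + 2*(-1)*conj(1) + 3*(0)*conj(-1) + 3*(0)*conj(-1)]
      = (1/12)[(2) + (2) + (-2) + (-2) + (0) + (0)] = 0/12 = 0
  <chi_6*chi_2, chi_3> = (1/12)[1*(2)*conj(1) + 1*(2)*conj(-1) + 2*(-1)*conj(-1) + 2*(-1)*conj(1) + 3*(0)*conj(1) + 3*(0)*conj(-1)]
      = (1/12)[(2) + (-2) + (2) + (-2) + (0) + (0)] = 0/12 = 0
  <chi_6*chi_2, chi_4> = (1/12)[1*(2)*conj(1) + 1*(2)*conj(-1) + 2*(-1)*conj(-1) + 2*(-1)*conj(1) + 3*(0)*conj(-1) + 3*(0)*conj(1)]
      = (1/12)[(2) + (-2) + (2) + (-2) + (0) + (0)] = 0/12 = 0
  <chi_6*chi_2, chi_5> = (1/12)[1*(2)*conj(2) + 1*(2)*conj(-2) + 2*(-1)*conj(1) + 2*(-1)*conj(-1) + 3*(0)*conj(0) + 3*(0)*conj(0)]
      = (1/12)[(4) + (-4) + (-2) + (2) + (0) + (0)] = 0/12 = 0
  <chi_6*chi_2, chi_6> = (1/12)[1*(2)*conj(2) + 1*(2)*conj(2) + 2*(-1)*conj(-1) + 2*(-1)*conj(-1) + 3*(0)*conj(0) + 3*(0)*conj(0)]
      = (1/12)[(4) + (4) + (2) + (2) + (0) + (0)] = 12/12 = 1
Hence the multiplicities are chi_6: 1. Dimension check: dim(chi_6)*dim(chi_2) = 2*1 = 2 and sum (mult * dim) = 1*2 = 2.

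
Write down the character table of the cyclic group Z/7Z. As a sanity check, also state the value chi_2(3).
Character table of Z/7Z (irreps indexed chi_0,...,chi_6 with chi_k(m) = zeta_7^(k*m), zeta_7 = exp(2*pi*i/7)):
  irrep \ class  {0} (size 1)  {1} (size 1)    {2} (size 1)    {3} (size 1)    {4} (size 1)    {5} (size 1)    {6} (size 1)  
  chi_0          1             1               1               1               1               1               1             
  chi_1          1             exp(2*I*pi/7)   exp(4*I*pi/7)   exp(6*I*pi/7)   exp(-6*I*pi/7)  exp(-4*I*pi/7)  exp(-2*I*pi/7)
  chi_2          1             exp(4*I*pi/7)   exp(-6*I*pi/7)  exp(-2*I*pi/7)  exp(2*I*pi/7)   exp(6*I*pi/7)   exp(-4*I*pi/7)
  chi_3          1             exp(6*I*pi/7)   exp(-2*I*pi/7)  exp(4*I*pi/7)   exp(-4*I*pi/7)  exp(2*I*pi/7)   exp(-6*I*pi/7)
  chi_4          1             exp(-6*I*pi/7)  exp(2*I*pi/7)   exp(-4*I*pi/7)  exp(4*I*pi/7)   exp(-2*I*pi/7)  exp(6*I*pi/7) 
  chi_5          1             exp(-4*I*pi/7)  exp(6*I*pi/7)   exp(2*I*pi/7)   exp(-2*I*pi/7)  exp(-6*I*pi/7)  exp(4*I*pi/7) 
  chi_6          1             exp(-2*I*pi/7)  exp(-4*I*pi/7)  exp(-6*I*pi/7)  exp(6*I*pi/7)   exp(4*I*pi/7)   exp(2*I*pi/7) 

Spot check: chi_2(3) = zeta_7^(2*3) = zeta_7^6 = exp(-2*I*pi/7).

Reasoning: Z/7Z is abelian, so all 7 irreducible complex representations are 1-dimensional. They are given by chi_k(m) = zeta_7^(k*m) for k = 0,...,6. Row orthogonality: sum_m chi_k(m) conj(chi_l(m)) = 7 * [k = l].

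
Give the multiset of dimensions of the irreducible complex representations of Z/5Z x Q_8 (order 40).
Dimensions: 1, 1, 1, 1, 1, 1, 1, 1, 1, 1, 1, 1, 1, 1, 1, 1, 1, 1, 1, 1, 2, 2, 2, 2, 2

Proof sketch: There are 25 irreducibles (= number of conjugacy classes). Their dimensions d_i satisfy sum d_i^2 = |G| = 40: 1 + 1 + 1 + 1 + 1 + 1 + 1 + 1 + 1 + 1 + 1 + 1 + 1 + 1 + 1 + 1 + 1 + 1 + 1 + 1 + 4 + 4 + 4 + 4 + 4 = 40. (For the product with Z/5Z: each of the 5 1-dim characters of Z/5Z tensors with each irrep of Q_8, giving 5 copies of each Q_8-dimension.)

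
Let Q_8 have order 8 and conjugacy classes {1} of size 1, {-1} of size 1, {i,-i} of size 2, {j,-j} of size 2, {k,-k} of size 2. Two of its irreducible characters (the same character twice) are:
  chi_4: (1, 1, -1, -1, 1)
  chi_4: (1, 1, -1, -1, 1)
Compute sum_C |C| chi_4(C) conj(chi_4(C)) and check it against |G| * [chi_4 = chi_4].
Sum = 8 = |G| = 8; so <chi_4, chi_4> = 1 (norm-1 confirms irreducibility).

Solution. Compute term by term over conjugacy classes (|C| * chi_4(C) * conj(chi_4(C))):
  1*(1)*conj(1) + 1*(1)*conj(1) + 2*(-1)*conj(-1) + 2*(-1)*conj(-1) + 2*(1)*conj(1)
  = (1) + (1) + (2) + (2) + (2)
  = 8.
Dividing by |G| = 8 gives 8/8 = 1, matching the row-orthogonality relation <chi_4, chi_4> = [chi_4 = chi_4].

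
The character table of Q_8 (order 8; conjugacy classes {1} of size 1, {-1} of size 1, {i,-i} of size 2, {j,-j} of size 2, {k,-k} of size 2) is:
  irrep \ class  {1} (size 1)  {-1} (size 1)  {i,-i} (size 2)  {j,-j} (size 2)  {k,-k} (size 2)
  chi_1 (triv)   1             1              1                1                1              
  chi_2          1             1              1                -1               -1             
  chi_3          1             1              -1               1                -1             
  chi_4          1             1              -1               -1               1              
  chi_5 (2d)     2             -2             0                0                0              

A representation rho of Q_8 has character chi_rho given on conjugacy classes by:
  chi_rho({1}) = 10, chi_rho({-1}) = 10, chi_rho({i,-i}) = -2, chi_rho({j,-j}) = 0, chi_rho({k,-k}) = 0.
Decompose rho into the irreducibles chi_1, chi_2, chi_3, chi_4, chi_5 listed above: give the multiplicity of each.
Multiplicities: chi_1: 2, chi_2: 2, chi_3: 3, chi_4: 3, chi_5: 0.

Working: Use <chi_rho, chi> = (1/|G|) sum_C |C| * chi_rho(C) * conj(chi(C)) with |G| = 8 for each irreducible chi in the table:
  <chi_rho, chi_1> = (1/8)[1*(10)*conj(1) + 1*(10)*conj(1) + 2*(-2)*conj(1) + 2*(0)*conj(1) + 2*(0)*conj(1)]
      = (1/8)[(10) + (10) + (-4) + (0) + (0)] = 16/8 = 2
  <chi_rho, chi_2> = (1/8)[1*(10)*conj(1) + 1*(10)*conj(1) + 2*(-2)*conj(1) + 2*(0)*conj(-1) + 2*(0)*conj(-1)]
      = (1/8)[(10) + (10) + (-4) + (0) + (0)] = 16/8 = 2
  <chi_rho, chi_3> = (1/8)[1*(10)*conj(1) + 1*(10)*conj(1) + 2*(-2)*conj(-1) + 2*(0)*conj(1) + 2*(0)*conj(-1)]
      = (1/8)[(10) + (10) + (4) + (0) + (0)] = 24/8 = 3
  <chi_rho, chi_4> = (1/8)[1*(10)*conj(1) + 1*(10)*conj(1) + 2*(-2)*conj(-1) + 2*(0)*conj(-1) + 2*(0)*conj(1)]
      = (1/8)[(10) + (10) + (4) + (0) + (0)] = 24/8 = 3
  <chi_rho, chi_5> = (1/8)[1*(10)*conj(2) + 1*(10)*conj(-2) + 2*(-2)*conj(0) + 2*(0)*conj(0) + 2*(0)*conj(0)]
      = (1/8)[(20) + (-20) + (0) + (0) + (0)] = 0/8 = 0
Dimension check: dim(rho) = sum (mult * dim) = 2*1 + 2*1 + 3*1 + 3*1 + 0*2 = 10 = chi_rho(e) = 10.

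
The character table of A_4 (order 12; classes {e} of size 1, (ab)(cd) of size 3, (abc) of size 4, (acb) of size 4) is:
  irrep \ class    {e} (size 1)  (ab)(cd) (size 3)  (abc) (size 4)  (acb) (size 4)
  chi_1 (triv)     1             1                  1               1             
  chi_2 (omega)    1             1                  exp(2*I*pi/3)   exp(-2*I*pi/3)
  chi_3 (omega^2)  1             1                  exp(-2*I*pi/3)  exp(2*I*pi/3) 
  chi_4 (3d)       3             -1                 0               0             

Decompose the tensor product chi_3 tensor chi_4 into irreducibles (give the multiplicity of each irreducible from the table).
chi_3 tensor chi_4 = chi_4 (all other irreducibles have multiplicity 0).

Explanation: The character of a tensor product is the pointwise product (chi_3 * chi_4)(C) = chi_3(C) * chi_4(C):
  {e}: (1)*(3), (ab)(cd): (1)*(-1), (abc): (exp(-2*I*pi/3))*(0), (acb): (exp(2*I*pi/3))*(0)
so (chi_3 * chi_4) takes values
  {e} -> 3, (ab)(cd) -> -1, (abc) -> 0, (acb) -> 0.
Now take the inner product of this character with each irreducible chi from the table, <chi_3*chi_4, chi> = (1/12) sum_C |C| (chi_3*chi_4)(C) conj(chi(C)):
  <chi_3*chi_4, chi_1> = (1/12)[1*(3)*conj(1) + 3*(-1)*conj(1) + 4*(0)*conj(1) + 4*(0)*conj(1)]
      = (1/12)[(3) + (-3) + (0) + (0)] = 0/12 = 0
  <chi_3*chi_4, chi_2> = (1/12)[1*(3)*conj(1) + 3*(-1)*conj(1) + 4*(0)*conj(exp(2*I*pi/3)) + 4*(0)*conj(exp(-2*I*pi/3))]
      = (1/12)[(3) + (-3) + (0) + (0)] = 0/12 = 0
  <chi_3*chi_4, chi_3> = (1/12)[1*(3)*conj(1) + 3*(-1)*conj(1) + 4*(0)*conj(exp(-2*I*pi/3)) + 4*(0)*conj(exp(2*I*pi/3))]
      = (1/12)[(3) + (-3) + (0) + (0)] = 0/12 = 0
  <chi_3*chi_4, chi_4> = (1/12)[1*(3)*conj(3) + 3*(-1)*conj(-1) + 4*(0)*conj(0) + 4*(0)*conj(0)]
      = (1/12)[(9) + (3) + (0) + (0)] = 12/12 = 1
(Exp terms are combined using exp(i*s)*conj(exp(i*t)) = exp(i*(s-t)), and sums of them are collapsed using the identity that for every m > 1 the m distinct m-th roots of unity sum to 0, e.g. 1 + exp(2*I*pi/3) + exp(-2*I*pi/3) = 0.)
Hence the multiplicities are chi_4: 1. Dimension check: dim(chi_3)*dim(chi_4) = 1*3 = 3 and sum (mult * dim) = 1*3 = 3.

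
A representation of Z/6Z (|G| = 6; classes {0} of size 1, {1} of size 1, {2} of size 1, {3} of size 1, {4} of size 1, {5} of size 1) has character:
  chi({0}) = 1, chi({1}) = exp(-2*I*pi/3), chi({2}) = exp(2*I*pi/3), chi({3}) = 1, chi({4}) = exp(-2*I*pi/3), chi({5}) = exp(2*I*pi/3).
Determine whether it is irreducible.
Irreducible: <chi, chi> = 1.

Details: <chi, chi> = (1/|G|) sum_C |C| * |chi(C)|^2 = (1/6)[1*|1|^2 + 1*|exp(-2*I*pi/3)|^2 + 1*|exp(2*I*pi/3)|^2 + 1*|1|^2 + 1*|exp(-2*I*pi/3)|^2 + 1*|exp(2*I*pi/3)|^2]
  = (1/6)[(1) + (1) + (1) + (1) + (1) + (1)] = 6/6 = 1.
(Exp terms are combined using exp(i*s)*conj(exp(i*t)) = exp(i*(s-t)), and sums of them are collapsed using the identity that for every m > 1 the m distinct m-th roots of unity sum to 0, e.g. 1 + exp(2*I*pi/3) + exp(-2*I*pi/3) = 0.)
A character is irreducible iff <chi, chi> = 1, so this representation is irreducible.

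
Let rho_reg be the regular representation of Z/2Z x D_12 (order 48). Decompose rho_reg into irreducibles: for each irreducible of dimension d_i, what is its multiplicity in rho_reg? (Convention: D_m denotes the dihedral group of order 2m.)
Each irreducible V_i of dimension d_i appears with multiplicity d_i, i.e. rho_reg = (direct sum over all irreducibles V_i) d_i V_i. The irreducible dimensions for Z/2Z x D_12 are 1, 1, 1, 1, 1, 1, 1, 1, 2, 2, 2, 2, 2, 2, 2, 2, 2, 2: 8 irreducibles of dimension 1, each with multiplicity 1; 10 irreducibles of dimension 2, each with multiplicity 2. Total dimension 8*1*1 + 10*2*2 = 48 = |G|.

Derivation: General theorem: in the regular representation of a finite group G, each irreducible appears with multiplicity equal to its dimension. Check: dim(rho_reg) = sum d_i^2 = 1 + 1 + 1 + 1 + 1 + 1 + 1 + 1 + 4 + 4 + 4 + 4 + 4 + 4 + 4 + 4 + 4 + 4 = 48 = |G|.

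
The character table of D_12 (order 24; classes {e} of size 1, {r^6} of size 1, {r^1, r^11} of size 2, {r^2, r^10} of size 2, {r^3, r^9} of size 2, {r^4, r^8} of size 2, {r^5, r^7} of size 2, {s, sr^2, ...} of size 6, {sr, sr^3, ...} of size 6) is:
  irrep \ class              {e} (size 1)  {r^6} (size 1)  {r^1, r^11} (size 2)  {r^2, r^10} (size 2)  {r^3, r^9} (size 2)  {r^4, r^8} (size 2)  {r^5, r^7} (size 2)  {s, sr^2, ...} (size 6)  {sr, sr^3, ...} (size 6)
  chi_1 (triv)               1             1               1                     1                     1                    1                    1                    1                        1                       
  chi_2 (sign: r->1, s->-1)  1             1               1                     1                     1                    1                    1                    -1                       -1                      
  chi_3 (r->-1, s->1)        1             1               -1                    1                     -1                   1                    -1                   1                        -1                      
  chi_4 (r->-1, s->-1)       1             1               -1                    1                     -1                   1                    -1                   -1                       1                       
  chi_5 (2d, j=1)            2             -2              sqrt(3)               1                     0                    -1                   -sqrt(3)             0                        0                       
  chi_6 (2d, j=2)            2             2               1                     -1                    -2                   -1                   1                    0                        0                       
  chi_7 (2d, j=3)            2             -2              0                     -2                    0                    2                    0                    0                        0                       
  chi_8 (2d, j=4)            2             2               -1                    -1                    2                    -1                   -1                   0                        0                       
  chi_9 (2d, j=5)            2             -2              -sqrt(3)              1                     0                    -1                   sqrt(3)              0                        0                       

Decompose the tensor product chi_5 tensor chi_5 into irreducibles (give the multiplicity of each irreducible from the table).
chi_5 tensor chi_5 = chi_1 + chi_2 + chi_6 (all other irreducibles have multiplicity 0).

Details: The character of a tensor product is the pointwise product (chi_5 * chi_5)(C) = chi_5(C) * chi_5(C):
  {e}: (2)*(2), {r^6}: (-2)*(-2), {r^1, r^11}: (sqrt(3))*(sqrt(3)), {r^2, r^10}: (1)*(1), {r^3, r^9}: (0)*(0), {r^4, r^8}: (-1)*(-1), {r^5, r^7}: (-sqrt(3))*(-sqrt(3)), {s, sr^2, ...}: (0)*(0), {sr, sr^3, ...}: (0)*(0)
so (chi_5 * chi_5) takes values
  {e} -> 4, {r^6} -> 4, {r^1, r^11} -> 3, {r^2, r^10} -> 1, {r^3, r^9} -> 0, {r^4, r^8} -> 1, {r^5, r^7} -> 3, {s, sr^2, ...} -> 0, {sr, sr^3, ...} -> 0.
Now take the inner product of this character with each irreducible chi from the table, <chi_5*chi_5, chi> = (1/24) sum_C |C| (chi_5*chi_5)(C) conj(chi(C)):
  <chi_5*chi_5, chi_1> = (1/24)[1*(4)*conj(1) + 1*(4)*conj(1) + 2*(3)*conj(1) + 2*(1)*conj(1) + 2*(0)*conj(1) + 2*(1)*conj(1) + 2*(3)*conj(1) + 6*(0)*conj(1) + 6*(0)*conj(1)]
      = (1/24)[(4) + (4) + (6) + (2) + (0) + (2) + (6) + (0) + (0)] = 24/24 = 1
  <chi_5*chi_5, chi_2> = (1/24)[1*(4)*conj(1) + 1*(4)*conj(1) + 2*(3)*conj(1) + 2*(1)*conj(1) + 2*(0)*conj(1) + 2*(1)*conj(1) + 2*(3)*conj(1) + 6*(0)*conj(-1) + 6*(0)*conj(-1)]
      = (1/24)[(4) + (4) + (6) + (2) + (0) + (2) + (6) + (0) + (0)] = 24/24 = 1
  <chi_5*chi_5, chi_3> = (1/24)[1*(4)*conj(1) + 1*(4)*conj(1) + 2*(3)*conj(-1) + 2*(1)*conj(1) + 2*(0)*conj(-1) + 2*(1)*conj(1) + 2*(3)*conj(-1) + 6*(0)*conj(1) + 6*(0)*conj(-1)]
      = (1/24)[(4) + (4) + (-6) + (2) + (0) + (2) + (-6) + (0) + (0)] = 0/24 = 0
  <chi_5*chi_5, chi_4> = (1/24)[1*(4)*conj(1) + 1*(4)*conj(1) + 2*(3)*conj(-1) + 2*(1)*conj(1) + 2*(0)*conj(-1) + 2*(1)*conj(1) + 2*(3)*conj(-1) + 6*(0)*conj(-1) + 6*(0)*conj(1)]
      = (1/24)[(4) + (4) + (-6) + (2) + (0) + (2) + (-6) + (0) + (0)] = 0/24 = 0
  <chi_5*chi_5, chi_5> = (1/24)[1*(4)*conj(2) + 1*(4)*conj(-2) + 2*(3)*conj(sqrt(3)) + 2*(1)*conj(1) + 2*(0)*conj(0) + 2*(1)*conj(-1) + 2*(3)*conj(-sqrt(3)) + 6*(0)*conj(0) + 6*(0)*conj(0)]
      = (1/24)[(8) + (-8) + (6*sqrt(3)) + (2) + (0) + (-2) + (-6*sqrt(3)) + (0) + (0)] = 0/24 = 0
  <chi_5*chi_5, chi_6> = (1/24)[1*(4)*conj(2) + 1*(4)*conj(2) + 2*(3)*conj(1) + 2*(1)*conj(-1) + 2*(0)*conj(-2) + 2*(1)*conj(-1) + 2*(3)*conj(1) + 6*(0)*conj(0) + 6*(0)*conj(0)]
      = (1/24)[(8) + (8) + (6) + (-2) + (0) + (-2) + (6) + (0) + (0)] = 24/24 = 1
  <chi_5*chi_5, chi_7> = (1/24)[1*(4)*conj(2) + 1*(4)*conj(-2) + 2*(3)*conj(0) + 2*(1)*conj(-2) + 2*(0)*conj(0) + 2*(1)*conj(2) + 2*(3)*conj(0) + 6*(0)*conj(0) + 6*(0)*conj(0)]
      = (1/24)[(8) + (-8) + (0) + (-4) + (0) + (4) + (0) + (0) + (0)] = 0/24 = 0
  <chi_5*chi_5, chi_8> = (1/24)[1*(4)*conj(2) + 1*(4)*conj(2) + 2*(3)*conj(-1) + 2*(1)*conj(-1) + 2*(0)*conj(2) + 2*(1)*conj(-1) + 2*(3)*conj(-1) + 6*(0)*conj(0) + 6*(0)*conj(0)]
      = (1/24)[(8) + (8) + (-6) + (-2) + (0) + (-2) + (-6) + (0) + (0)] = 0/24 = 0
  <chi_5*chi_5, chi_9> = (1/24)[1*(4)*conj(2) + 1*(4)*conj(-2) + 2*(3)*conj(-sqrt(3)) + 2*(1)*conj(1) + 2*(0)*conj(0) + 2*(1)*conj(-1) + 2*(3)*conj(sqrt(3)) + 6*(0)*conj(0) + 6*(0)*conj(0)]
      = (1/24)[(8) + (-8) + (-6*sqrt(3)) + (2) + (0) + (-2) + (6*sqrt(3)) + (0) + (0)] = 0/24 = 0
Hence the multiplicities are chi_1: 1, chi_2: 1, chi_6: 1. Dimension check: dim(chi_5)*dim(chi_5) = 2*2 = 4 and sum (mult * dim) = 1*1 + 1*1 + 1*2 = 4.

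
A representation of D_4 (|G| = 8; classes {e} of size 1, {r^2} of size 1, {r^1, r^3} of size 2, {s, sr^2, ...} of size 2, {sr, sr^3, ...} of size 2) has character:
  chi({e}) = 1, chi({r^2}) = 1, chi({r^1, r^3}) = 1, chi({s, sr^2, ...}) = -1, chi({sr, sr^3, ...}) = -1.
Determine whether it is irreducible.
Irreducible: <chi, chi> = 1.

Justification: <chi, chi> = (1/|G|) sum_C |C| * |chi(C)|^2 = (1/8)[1*|1|^2 + 1*|1|^2 + 2*|1|^2 + 2*|-1|^2 + 2*|-1|^2]
  = (1/8)[(1) + (1) + (2) + (2) + (2)] = 8/8 = 1.
A character is irreducible iff <chi, chi> = 1, so this representation is irreducible.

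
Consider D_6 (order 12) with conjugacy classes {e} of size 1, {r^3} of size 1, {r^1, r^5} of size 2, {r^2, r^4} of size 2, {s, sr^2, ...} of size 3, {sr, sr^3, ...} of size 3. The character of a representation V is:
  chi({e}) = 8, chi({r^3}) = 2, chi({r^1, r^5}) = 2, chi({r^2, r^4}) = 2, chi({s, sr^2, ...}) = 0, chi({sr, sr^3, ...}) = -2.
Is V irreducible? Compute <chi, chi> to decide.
Not irreducible (reducible): <chi, chi> = 8 > 1.

Justification: <chi, chi> = (1/|G|) sum_C |C| * |chi(C)|^2 = (1/12)[1*|8|^2 + 1*|2|^2 + 2*|2|^2 + 2*|2|^2 + 3*|0|^2 + 3*|-2|^2]
  = (1/12)[(64) + (4) + (8) + (8) + (0) + (12)] = 96/12 = 8.
A character is irreducible iff <chi, chi> = 1, so this representation is reducible.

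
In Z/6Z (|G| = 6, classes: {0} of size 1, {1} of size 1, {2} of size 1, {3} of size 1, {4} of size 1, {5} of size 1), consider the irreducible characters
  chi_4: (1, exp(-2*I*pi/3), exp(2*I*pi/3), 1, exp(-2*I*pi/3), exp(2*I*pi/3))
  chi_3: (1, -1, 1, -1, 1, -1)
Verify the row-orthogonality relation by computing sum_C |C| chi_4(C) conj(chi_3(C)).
Sum = 0; so <chi_4, chi_3> = 0 (distinct irreducibles are orthogonal).

Solution. Compute term by term over conjugacy classes (|C| * chi_4(C) * conj(chi_3(C))):
  1*(1)*conj(1) + 1*(exp(-2*I*pi/3))*conj(-1) + 1*(exp(2*I*pi/3))*conj(1) + 1*(1)*conj(-1) + 1*(exp(-2*I*pi/3))*conj(1) + 1*(exp(2*I*pi/3))*conj(-1)
  = (1) + (-exp(-2*I*pi/3)) + (exp(2*I*pi/3)) + (-1) + (exp(-2*I*pi/3)) + (-exp(2*I*pi/3))
  = 0.
(Exp terms are combined using exp(i*s)*conj(exp(i*t)) = exp(i*(s-t)), and sums of them are collapsed using the identity that for every m > 1 the m distinct m-th roots of unity sum to 0, e.g. 1 + exp(2*I*pi/3) + exp(-2*I*pi/3) = 0.)
Dividing by |G| = 6 gives 0/6 = 0, matching the row-orthogonality relation <chi_4, chi_3> = [chi_4 = chi_3].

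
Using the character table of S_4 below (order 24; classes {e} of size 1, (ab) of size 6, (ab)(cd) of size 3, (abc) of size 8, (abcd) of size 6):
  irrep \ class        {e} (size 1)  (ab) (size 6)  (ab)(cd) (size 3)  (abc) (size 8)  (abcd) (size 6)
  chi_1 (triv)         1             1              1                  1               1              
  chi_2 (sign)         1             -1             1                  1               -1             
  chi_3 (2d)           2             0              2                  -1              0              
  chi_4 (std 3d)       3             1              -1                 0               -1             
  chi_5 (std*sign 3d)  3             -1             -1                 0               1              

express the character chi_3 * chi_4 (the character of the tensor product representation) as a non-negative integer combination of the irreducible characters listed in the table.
chi_3 tensor chi_4 = chi_4 + chi_5 (all other irreducibles have multiplicity 0).

Details: The character of a tensor product is the pointwise product (chi_3 * chi_4)(C) = chi_3(C) * chi_4(C):
  {e}: (2)*(3), (ab): (0)*(1), (ab)(cd): (2)*(-1), (abc): (-1)*(0), (abcd): (0)*(-1)
so (chi_3 * chi_4) takes values
  {e} -> 6, (ab) -> 0, (ab)(cd) -> -2, (abc) -> 0, (abcd) -> 0.
Now take the inner product of this character with each irreducible chi from the table, <chi_3*chi_4, chi> = (1/24) sum_C |C| (chi_3*chi_4)(C) conj(chi(C)):
  <chi_3*chi_4, chi_1> = (1/24)[1*(6)*conj(1) + 6*(0)*conj(1) + 3*(-2)*conj(1) + 8*(0)*conj(1) + 6*(0)*conj(1)]
      = (1/24)[(6) + (0) + (-6) + (0) + (0)] = 0/24 = 0
  <chi_3*chi_4, chi_2> = (1/24)[1*(6)*conj(1) + 6*(0)*conj(-1) + 3*(-2)*conj(1) + 8*(0)*conj(1) + 6*(0)*conj(-1)]
      = (1/24)[(6) + (0) + (-6) + (0) + (0)] = 0/24 = 0
  <chi_3*chi_4, chi_3> = (1/24)[1*(6)*conj(2) + 6*(0)*conj(0) + 3*(-2)*conj(2) + 8*(0)*conj(-1) + 6*(0)*conj(0)]
      = (1/24)[(12) + (0) + (-12) + (0) + (0)] = 0/24 = 0
  <chi_3*chi_4, chi_4> = (1/24)[1*(6)*conj(3) + 6*(0)*conj(1) + 3*(-2)*conj(-1) + 8*(0)*conj(0) + 6*(0)*conj(-1)]
      = (1/24)[(18) + (0) + (6) + (0) + (0)] = 24/24 = 1
  <chi_3*chi_4, chi_5> = (1/24)[1*(6)*conj(3) + 6*(0)*conj(-1) + 3*(-2)*conj(-1) + 8*(0)*conj(0) + 6*(0)*conj(1)]
      = (1/24)[(18) + (0) + (6) + (0) + (0)] = 24/24 = 1
Hence the multiplicities are chi_4: 1, chi_5: 1. Dimension check: dim(chi_3)*dim(chi_4) = 2*3 = 6 and sum (mult * dim) = 1*3 + 1*3 = 6.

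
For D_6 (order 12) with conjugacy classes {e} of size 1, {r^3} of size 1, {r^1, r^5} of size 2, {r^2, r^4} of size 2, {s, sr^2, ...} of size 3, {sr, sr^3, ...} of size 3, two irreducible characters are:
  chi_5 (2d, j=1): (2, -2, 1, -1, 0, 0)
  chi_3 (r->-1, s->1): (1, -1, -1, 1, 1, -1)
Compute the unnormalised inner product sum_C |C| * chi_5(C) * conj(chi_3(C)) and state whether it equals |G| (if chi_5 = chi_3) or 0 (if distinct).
Sum = 0; so <chi_5, chi_3> = 0 (distinct irreducibles are orthogonal).

Proof sketch: Compute term by term over conjugacy classes (|C| * chi_5(C) * conj(chi_3(C))):
  1*(2)*conj(1) + 1*(-2)*conj(-1) + 2*(1)*conj(-1) + 2*(-1)*conj(1) + 3*(0)*conj(1) + 3*(0)*conj(-1)
  = (2) + (2) + (-2) + (-2) + (0) + (0)
  = 0.
Dividing by |G| = 12 gives 0/12 = 0, matching the row-orthogonality relation <chi_5, chi_3> = [chi_5 = chi_3].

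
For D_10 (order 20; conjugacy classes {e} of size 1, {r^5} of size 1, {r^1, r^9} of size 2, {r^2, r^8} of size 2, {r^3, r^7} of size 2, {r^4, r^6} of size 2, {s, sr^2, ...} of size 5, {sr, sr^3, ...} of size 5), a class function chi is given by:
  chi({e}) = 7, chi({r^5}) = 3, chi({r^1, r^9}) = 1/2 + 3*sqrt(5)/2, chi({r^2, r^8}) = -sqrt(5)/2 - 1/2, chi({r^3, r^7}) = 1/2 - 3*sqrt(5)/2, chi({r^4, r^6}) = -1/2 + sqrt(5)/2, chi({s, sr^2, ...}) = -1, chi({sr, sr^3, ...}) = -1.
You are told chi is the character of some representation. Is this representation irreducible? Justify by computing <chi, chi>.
Not irreducible (reducible): <chi, chi> = 6 > 1.

Justification: <chi, chi> = (1/|G|) sum_C |C| * |chi(C)|^2 = (1/20)[1*|7|^2 + 1*|3|^2 + 2*|1/2 + 3*sqrt(5)/2|^2 + 2*|-sqrt(5)/2 - 1/2|^2 + 2*|1/2 - 3*sqrt(5)/2|^2 + 2*|-1/2 + sqrt(5)/2|^2 + 5*|-1|^2 + 5*|-1|^2]
  = (1/20)[(49) + (9) + (3*sqrt(5) + 23) + (sqrt(5) + 3) + (23 - 3*sqrt(5)) + (3 - sqrt(5)) + (5) + (5)] = 120/20 = 6.
A character is irreducible iff <chi, chi> = 1, so this representation is reducible.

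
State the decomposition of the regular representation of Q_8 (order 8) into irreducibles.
Each irreducible V_i of dimension d_i appears with multiplicity d_i, i.e. rho_reg = (direct sum over all irreducibles V_i) d_i V_i. The irreducible dimensions for Q_8 are 1, 1, 1, 1, 2: 4 irreducibles of dimension 1, each with multiplicity 1; 1 irreducible of dimension 2, with multiplicity 2. Total dimension 4*1*1 + 1*2*2 = 8 = |G|.

Details: General theorem: in the regular representation of a finite group G, each irreducible appears with multiplicity equal to its dimension. Check: dim(rho_reg) = sum d_i^2 = 1 + 1 + 1 + 1 + 4 = 8 = |G|.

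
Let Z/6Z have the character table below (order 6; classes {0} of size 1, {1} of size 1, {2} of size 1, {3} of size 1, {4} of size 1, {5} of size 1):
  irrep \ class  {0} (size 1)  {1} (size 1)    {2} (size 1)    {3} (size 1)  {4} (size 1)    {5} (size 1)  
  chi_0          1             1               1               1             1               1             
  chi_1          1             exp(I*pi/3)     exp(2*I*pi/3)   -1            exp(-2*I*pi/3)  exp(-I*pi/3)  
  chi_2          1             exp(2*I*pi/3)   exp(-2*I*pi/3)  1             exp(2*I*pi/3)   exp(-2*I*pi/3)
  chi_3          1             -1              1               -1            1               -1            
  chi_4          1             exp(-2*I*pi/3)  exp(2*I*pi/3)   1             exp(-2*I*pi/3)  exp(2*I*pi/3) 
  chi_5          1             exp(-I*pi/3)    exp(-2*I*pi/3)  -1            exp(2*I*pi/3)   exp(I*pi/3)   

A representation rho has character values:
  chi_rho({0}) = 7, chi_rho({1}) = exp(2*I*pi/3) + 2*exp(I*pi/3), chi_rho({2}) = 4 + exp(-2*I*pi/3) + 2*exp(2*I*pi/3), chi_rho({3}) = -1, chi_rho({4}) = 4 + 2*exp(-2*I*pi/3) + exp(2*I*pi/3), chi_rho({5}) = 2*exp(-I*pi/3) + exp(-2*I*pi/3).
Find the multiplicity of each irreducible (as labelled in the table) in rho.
Multiplicities: chi_0: 2, chi_1: 2, chi_2: 1, chi_3: 2, chi_4: 0, chi_5: 0.

Justification: Use <chi_rho, chi> = (1/|G|) sum_C |C| * chi_rho(C) * conj(chi(C)) with |G| = 6 for each irreducible chi in the table:
  <chi_rho, chi_0> = (1/6)[1*(7)*conj(1) + 1*(exp(2*I*pi/3) + 2*exp(I*pi/3))*conj(1) + 1*(4 + exp(-2*I*pi/3) + 2*exp(2*I*pi/3))*conj(1) + 1*(-1)*conj(1) + 1*(4 + 2*exp(-2*I*pi/3) + exp(2*I*pi/3))*conj(1) + 1*(2*exp(-I*pi/3) + exp(-2*I*pi/3))*conj(1)]
      = (1/6)[(7) + (exp(2*I*pi/3) + 2*exp(I*pi/3)) + (4 + exp(-2*I*pi/3) + 2*exp(2*I*pi/3)) + (-1) + (4 + 2*exp(-2*I*pi/3) + exp(2*I*pi/3)) + (2*exp(-I*pi/3) + exp(-2*I*pi/3))] = 12/6 = 2
  <chi_rho, chi_1> = (1/6)[1*(7)*conj(1) + 1*(exp(2*I*pi/3) + 2*exp(I*pi/3))*conj(exp(I*pi/3)) + 1*(4 + exp(-2*I*pi/3) + 2*exp(2*I*pi/3))*conj(exp(2*I*pi/3)) + 1*(-1)*conj(-1) + 1*(4 + 2*exp(-2*I*pi/3) + exp(2*I*pi/3))*conj(exp(-2*I*pi/3)) + 1*(2*exp(-I*pi/3) + exp(-2*I*pi/3))*conj(exp(-I*pi/3))]
      = (1/6)[(7) + (2 + exp(I*pi/3)) + (2 + 4*exp(-2*I*pi/3) + exp(2*I*pi/3)) + (1) + (2 + exp(-2*I*pi/3) + 4*exp(2*I*pi/3)) + (2 + exp(-I*pi/3))] = 12/6 = 2
  <chi_rho, chi_2> = (1/6)[1*(7)*conj(1) + 1*(exp(2*I*pi/3) + 2*exp(I*pi/3))*conj(exp(2*I*pi/3)) + 1*(4 + exp(-2*I*pi/3) + 2*exp(2*I*pi/3))*conj(exp(-2*I*pi/3)) + 1*(-1)*conj(1) + 1*(4 + 2*exp(-2*I*pi/3) + exp(2*I*pi/3))*conj(exp(2*I*pi/3)) + 1*(2*exp(-I*pi/3) + exp(-2*I*pi/3))*conj(exp(-2*I*pi/3))]
      = (1/6)[(7) + (1 + 2*exp(-I*pi/3)) + (1 + 2*exp(-2*I*pi/3) + 4*exp(2*I*pi/3)) + (-1) + (1 + 4*exp(-2*I*pi/3) + 2*exp(2*I*pi/3)) + (1 + 2*exp(I*pi/3))] = 6/6 = 1
  <chi_rho, chi_3> = (1/6)[1*(7)*conj(1) + 1*(exp(2*I*pi/3) + 2*exp(I*pi/3))*conj(-1) + 1*(4 + exp(-2*I*pi/3) + 2*exp(2*I*pi/3))*conj(1) + 1*(-1)*conj(-1) + 1*(4 + 2*exp(-2*I*pi/3) + exp(2*I*pi/3))*conj(1) + 1*(2*exp(-I*pi/3) + exp(-2*I*pi/3))*conj(-1)]
      = (1/6)[(7) + (-2*exp(I*pi/3) - exp(2*I*pi/3)) + (4 + exp(-2*I*pi/3) + 2*exp(2*I*pi/3)) + (1) + (4 + 2*exp(-2*I*pi/3) + exp(2*I*pi/3)) + (-exp(-2*I*pi/3) - 2*exp(-I*pi/3))] = 12/6 = 2
  <chi_rho, chi_4> = (1/6)[1*(7)*conj(1) + 1*(exp(2*I*pi/3) + 2*exp(I*pi/3))*conj(exp(-2*I*pi/3)) + 1*(4 + exp(-2*I*pi/3) + 2*exp(2*I*pi/3))*conj(exp(2*I*pi/3)) + 1*(-1)*conj(1) + 1*(4 + 2*exp(-2*I*pi/3) + exp(2*I*pi/3))*conj(exp(-2*I*pi/3)) + 1*(2*exp(-I*pi/3) + exp(-2*I*pi/3))*conj(exp(2*I*pi/3))]
      = (1/6)[(7) + (-2 + exp(-2*I*pi/3)) + (2 + 4*exp(-2*I*pi/3) + exp(2*I*pi/3)) + (-1) + (2 + exp(-2*I*pi/3) + 4*exp(2*I*pi/3)) + (-2 + exp(2*I*pi/3))] = 0/6 = 0
  <chi_rho, chi_5> = (1/6)[1*(7)*conj(1) + 1*(exp(2*I*pi/3) + 2*exp(I*pi/3))*conj(exp(-I*pi/3)) + 1*(4 + exp(-2*I*pi/3) + 2*exp(2*I*pi/3))*conj(exp(-2*I*pi/3)) + 1*(-1)*conj(-1) + 1*(4 + 2*exp(-2*I*pi/3) + exp(2*I*pi/3))*conj(exp(2*I*pi/3)) + 1*(2*exp(-I*pi/3) + exp(-2*I*pi/3))*conj(exp(I*pi/3))]
      = (1/6)[(7) + (-1 + 2*exp(2*I*pi/3)) + (1 + 2*exp(-2*I*pi/3) + 4*exp(2*I*pi/3)) + (1) + (1 + 4*exp(-2*I*pi/3) + 2*exp(2*I*pi/3)) + (-1 + 2*exp(-2*I*pi/3))] = 0/6 = 0
(Exp terms are combined using exp(i*s)*conj(exp(i*t)) = exp(i*(s-t)), and sums of them are collapsed using the identity that for every m > 1 the m distinct m-th roots of unity sum to 0, e.g. 1 + exp(2*I*pi/3) + exp(-2*I*pi/3) = 0.)
Dimension check: dim(rho) = sum (mult * dim) = 2*1 + 2*1 + 1*1 + 2*1 + 0*1 + 0*1 = 7 = chi_rho(e) = 7.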